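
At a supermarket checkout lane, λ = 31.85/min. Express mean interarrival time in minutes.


Mean interarrival time = 1/λ = 1/31.85 minute = 0.03140 minute
In minutes: 0.03140 × 1 = 0.03140 min

Final: 0.03140 min


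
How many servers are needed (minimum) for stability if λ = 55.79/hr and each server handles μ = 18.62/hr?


Stability requires cμ > λ ⇔ c > λ/μ.
λ/μ = 55.79/18.62 = 2.9962
Minimum integer c = ⌊2.9962⌋ + 1 = 3
Check: 3·18.62 = 55.86 > 55.79, while 2·18.62 = 37.24 ≤ 55.79

Final: 3 servers


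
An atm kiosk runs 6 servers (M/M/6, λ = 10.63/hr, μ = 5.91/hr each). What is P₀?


a = λ/μ = 10.63/5.91 = 1.7986; ρ = a/c = 0.2998
Σ_{k=0}^{5} a^k/k! (terms k=0..5) = 1.00000 + 1.79865 + 1.61756 + 0.96981 + 0.43609 + 0.15687 = 5.97898
Tail: a^6/(6!(1−ρ)) = 33.85904/(720·0.7002) = 0.06716
P₀ = 1/(5.97898 + 0.06716) = 1/6.04614 = 0.165395

Final: 0.165395


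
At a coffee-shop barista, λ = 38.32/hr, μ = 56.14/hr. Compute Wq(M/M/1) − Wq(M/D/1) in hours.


ρ = 38.32/56.14 = 0.6826
Wq(M/M/1) = ρ/(μ−λ) = 0.6826/17.82 = 0.03830 hr
Wq(M/D/1) = ρ/(2(μ−λ)) = 0.01915 hr
Savings = 0.03830 − 0.01915 = 0.01915 hr

Final: 0.01915 hr


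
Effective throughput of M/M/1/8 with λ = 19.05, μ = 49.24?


ρ = 0.3869; P_K = (1−ρ)ρ^8/(1−ρ^9) = 0.0003078
λ_eff = λ(1 − P_K) = 19.05·(1 − 0.0003078) = 19.05·0.999692 = 19.0441 /hr

Final: 19.0441 /hr


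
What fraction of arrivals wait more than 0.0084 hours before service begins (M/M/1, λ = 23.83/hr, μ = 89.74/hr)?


ρ = 23.83/89.74 = 0.2655
P(Wq > t) = ρ·e^{−(μ−λ)t} = 0.2655·e^{−0.5536}
= 0.2655·0.574851 = 0.152649

Final: 0.152649


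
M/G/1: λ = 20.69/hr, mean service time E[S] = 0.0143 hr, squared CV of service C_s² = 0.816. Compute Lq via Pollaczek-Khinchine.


ρ = λ·E[S] = 20.69·0.0143 = 0.2959
Lq = ρ²(1+C_s²)/(2(1−ρ)) = 0.08754·(1+0.816)/(2·0.7041)
= 0.08754·1.8160/1.4083 = 0.11288

Final: 0.11288


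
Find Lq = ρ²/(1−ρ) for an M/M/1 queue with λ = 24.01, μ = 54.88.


ρ = 24.01/54.88 = 0.4375
Lq = ρ²/(1−ρ) = 0.1914/0.5625 = 0.3403

Final: 0.3403


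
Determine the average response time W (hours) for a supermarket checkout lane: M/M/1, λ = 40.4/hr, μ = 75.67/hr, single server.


W = 1/(μ−λ) = 1/(75.67 − 40.4) = 1/35.27 = 0.02835 hr

Final: 0.02835 hr


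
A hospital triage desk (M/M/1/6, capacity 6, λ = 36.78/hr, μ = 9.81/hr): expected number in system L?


ρ = 36.78/9.81 = 3.7492
L = ρ[1 − (K+1)ρ^K + Kρ^(K+1)] / [(1−ρ)(1−ρ^(K+1))]
Numerator: 3.7492·(1 − 7·2777.514310 + 6·10413.555180) = 161366.085930
Denominator: (-2.7492)·(-10412.555180) = 28626.566077
L = 161366.085930/28626.566077 = 5.6369

Final: 5.6369


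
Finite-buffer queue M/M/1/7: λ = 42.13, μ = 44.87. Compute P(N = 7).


ρ = λ/μ = 42.13/44.87 = 0.9389
P_K = (1−ρ)ρ^K/(1−ρ^(K+1)) = (0.06107·0.643351)/(1 − 0.604064)
= 0.039286/0.395936 = 0.099224

Final: 0.099224


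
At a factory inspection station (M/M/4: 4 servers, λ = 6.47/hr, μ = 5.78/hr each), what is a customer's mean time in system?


a = 1.1194; ρ = 0.2798; P₀ = 0.325682
Lq = P₀·a^c·ρ/(c!(1−ρ)²) = 0.01150
Wq = Lq/λ = 0.01150/6.47 = 0.001777 hr
W = Wq + 1/μ = 0.001777 + 0.17301 = 0.17479 hr

Final: 0.17479 hr


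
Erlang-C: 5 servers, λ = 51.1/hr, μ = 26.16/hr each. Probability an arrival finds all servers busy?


a = λ/μ = 1.9534; ρ = a/5 = 0.3907
P₀ = 0.140866 (from M/M/c formula)
C(c,a) = [a^c/(c!(1−ρ))]·P₀ = [28.43910/(120·0.6093)]·0.140866
= 0.38894·0.140866 = 0.054788

Final: 0.054788


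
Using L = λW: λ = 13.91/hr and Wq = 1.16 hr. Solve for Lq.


Lq = λWq = 13.91·1.16 = 16.1356

Final: 16.1356


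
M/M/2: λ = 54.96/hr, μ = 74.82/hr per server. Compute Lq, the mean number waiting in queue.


a = λ/μ = 0.7346; ρ = a/2 = 0.3673
P₀ = 0.462757
Lq = P₀·a^c·ρ / (c!·(1−ρ)²) = 0.462757·0.53958·0.3673/(2·0.40033)
= 0.11454

Final: 0.11454


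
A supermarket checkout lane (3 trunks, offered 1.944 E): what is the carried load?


B(3,1.944) = 0.202119 (Erlang-B)
Carried load = a(1 − B) = 1.944·(1 − 0.202119) = 1.944·0.797881 = 1.5511 E

Final: 1.5511 Erlangs


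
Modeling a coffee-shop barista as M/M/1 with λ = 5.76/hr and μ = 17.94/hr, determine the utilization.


ρ = λ/μ = 5.76/17.94 = 0.3211

Final: 0.3211


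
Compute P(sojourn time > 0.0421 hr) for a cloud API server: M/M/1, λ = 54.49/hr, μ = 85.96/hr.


W ~ Exponential(μ−λ) for M/M/1.
μ − λ = 85.96 − 54.49 = 31.4700
P(W > t) = e^{−(μ−λ)t} = e^{−1.3249} = 0.265833

Final: 0.265833


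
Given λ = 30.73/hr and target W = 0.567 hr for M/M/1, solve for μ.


W = 1/(μ−λ) ⇒ μ − λ = 1/W = 1/0.567 = 1.7637
μ = λ + 1/W = 30.73 + 1.7637 = 32.4937 per hr

Final: 32.4937 /hr


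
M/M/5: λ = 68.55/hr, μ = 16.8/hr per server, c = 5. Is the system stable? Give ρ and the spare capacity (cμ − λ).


Total capacity cμ = 5·16.8 = 84.00/hr
ρ = λ/(cμ) = 68.55/84.00 = 0.8161
Stable ⇔ ρ < 1: YES
Spare capacity = cμ − λ = 84.00 − 68.55 = 15.45/hr

Final: ρ = 0.8161; stable; margin = 15.45/hr


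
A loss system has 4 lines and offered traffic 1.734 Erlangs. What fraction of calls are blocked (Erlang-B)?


B(c,a) = (a^c/c!) / Σ_{k=0}^{c} a^k/k!
a^4/4! = 0.376691
Σ terms (k=0..4): 1.00000 + 1.73400 + 1.50338 + 0.86895 + 0.37669 = 5.483021
B = 0.376691/5.483021 = 0.068701

Final: 0.068701


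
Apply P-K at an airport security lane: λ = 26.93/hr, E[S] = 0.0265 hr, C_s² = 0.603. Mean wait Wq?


ρ = λ·E[S] = 26.93·0.0265 = 0.7136
E[S²] = E[S]²(1+C_s²) = 0.0265²·(1+0.603) = 0.001126
Wq = λ·E[S²]/(2(1−ρ)) = 26.93·0.001126/(2·0.2864) = 0.05293 hr

Final: 0.05293 hr


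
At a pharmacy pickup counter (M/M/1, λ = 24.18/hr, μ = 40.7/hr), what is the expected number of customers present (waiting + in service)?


ρ = λ/μ = 24.18/40.7 = 0.5941
L = ρ/(1−ρ) = 0.5941/(1 − 0.5941) = 0.5941/0.4059 = 1.4637

Final: 1.4637


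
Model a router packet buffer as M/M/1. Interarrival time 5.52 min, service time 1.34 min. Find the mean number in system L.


λ = 60/5.52 = 10.8696 /hr
μ = 60/1.34 = 44.7761 /hr
ρ = λ/μ = 10.8696/44.7761 = 0.2428
L = ρ/(1−ρ) = 0.2428/0.7572 = 0.3206

Final: 0.3206


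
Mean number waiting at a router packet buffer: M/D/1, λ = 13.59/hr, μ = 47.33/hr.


ρ = 13.59/47.33 = 0.2871
M/D/1: Lq = ρ²/(2(1−ρ)) = 0.08245/(2·0.7129) = 0.05783

Final: 0.05783


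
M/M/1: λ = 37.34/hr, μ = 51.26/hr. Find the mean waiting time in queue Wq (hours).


ρ = 37.34/51.26 = 0.7284
Wq = ρ/(μ−λ) = 0.7284/(51.26 − 37.34) = 0.7284/13.92 = 0.05233 hr

Final: 0.05233 hr


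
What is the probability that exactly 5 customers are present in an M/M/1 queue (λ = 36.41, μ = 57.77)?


ρ = 36.41/57.77 = 0.6303
P_n = (1−ρ)·ρ^n = (1 − 0.6303)·0.6303^5 = 0.3697·0.099447 = 0.036770

Final: 0.036770


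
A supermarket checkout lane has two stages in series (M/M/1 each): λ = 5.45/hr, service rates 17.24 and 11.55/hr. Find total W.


Each node sees arrival rate λ = 5.45/hr (tandem ⇒ throughput preserved).
W₁ = 1/(μ₁−λ) = 1/(17.24−5.45) = 0.08482 hr
W₂ = 1/(μ₂−λ) = 1/(11.55−5.45) = 0.16393 hr
W_total = W₁ + W₂ = 0.08482 + 0.16393 = 0.24875 hr

Final: 0.24875 hr


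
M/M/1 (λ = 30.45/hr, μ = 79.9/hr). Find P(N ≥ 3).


ρ = 30.45/79.9 = 0.3811
P(N ≥ n) = ρ^n = 0.3811^3 = 0.055351

Final: 0.055351


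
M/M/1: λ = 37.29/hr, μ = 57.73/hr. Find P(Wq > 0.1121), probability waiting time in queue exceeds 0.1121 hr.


ρ = 37.29/57.73 = 0.6459
P(Wq > t) = ρ·e^{−(μ−λ)t} = 0.6459·e^{−2.2913}
= 0.6459·0.101132 = 0.065325

Final: 0.065325


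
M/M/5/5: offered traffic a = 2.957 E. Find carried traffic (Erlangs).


B(5,2.957) = 0.106393 (Erlang-B)
Carried load = a(1 − B) = 2.957·(1 − 0.106393) = 2.957·0.893607 = 2.6424 E

Final: 2.6424 Erlangs


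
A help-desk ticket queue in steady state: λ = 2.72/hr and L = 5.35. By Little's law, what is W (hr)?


W = L/λ = 5.35/2.72 = 1.9669 hr

Final: 1.9669 hr


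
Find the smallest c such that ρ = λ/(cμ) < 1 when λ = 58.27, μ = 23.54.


Stability requires cμ > λ ⇔ c > λ/μ.
λ/μ = 58.27/23.54 = 2.4754
Minimum integer c = ⌊2.4754⌋ + 1 = 3
Check: 3·23.54 = 70.62 > 58.27, while 2·23.54 = 47.08 ≤ 58.27

Final: 3 servers


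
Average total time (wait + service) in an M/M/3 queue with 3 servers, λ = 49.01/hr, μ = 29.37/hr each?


a = 1.6687; ρ = 0.5562; P₀ = 0.172230
Lq = P₀·a^c·ρ/(c!(1−ρ)²) = 0.37675
Wq = Lq/λ = 0.37675/49.01 = 0.007687 hr
W = Wq + 1/μ = 0.007687 + 0.03405 = 0.04174 hr

Final: 0.04174 hr


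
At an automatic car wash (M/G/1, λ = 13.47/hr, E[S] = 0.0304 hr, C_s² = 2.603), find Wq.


ρ = λ·E[S] = 13.47·0.0304 = 0.4095
E[S²] = E[S]²(1+C_s²) = 0.0304²·(1+2.603) = 0.003330
Wq = λ·E[S²]/(2(1−ρ)) = 13.47·0.003330/(2·0.5905) = 0.03798 hr

Final: 0.03798 hr


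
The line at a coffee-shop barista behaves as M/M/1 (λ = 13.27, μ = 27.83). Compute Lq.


ρ = 13.27/27.83 = 0.4768
Lq = ρ²/(1−ρ) = 0.2274/0.5232 = 0.4346

Final: 0.4346


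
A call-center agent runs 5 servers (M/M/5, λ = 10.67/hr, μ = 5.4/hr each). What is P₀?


a = λ/μ = 10.67/5.4 = 1.9759; ρ = a/c = 0.3952
Σ_{k=0}^{4} a^k/k! (terms k=0..4) = 1.00000 + 1.97593 + 1.95214 + 1.28576 + 0.63514 = 6.84897
Tail: a^5/(5!(1−ρ)) = 30.11988/(120·0.6048) = 0.41500
P₀ = 1/(6.84897 + 0.41500) = 1/7.26397 = 0.137666

Final: 0.137666


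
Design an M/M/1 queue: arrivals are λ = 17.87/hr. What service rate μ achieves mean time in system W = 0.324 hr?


W = 1/(μ−λ) ⇒ μ − λ = 1/W = 1/0.324 = 3.0864
μ = λ + 1/W = 17.87 + 3.0864 = 20.9564 per hr

Final: 20.9564 /hr


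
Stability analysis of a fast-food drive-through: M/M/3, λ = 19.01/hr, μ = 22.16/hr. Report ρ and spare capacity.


Total capacity cμ = 3·22.16 = 66.48/hr
ρ = λ/(cμ) = 19.01/66.48 = 0.2860
Stable ⇔ ρ < 1: YES
Spare capacity = cμ − λ = 66.48 − 19.01 = 47.47/hr

Final: ρ = 0.2860; stable; margin = 47.47/hr


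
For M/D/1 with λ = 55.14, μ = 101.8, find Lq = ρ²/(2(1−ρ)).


ρ = 55.14/101.8 = 0.5417
M/D/1: Lq = ρ²/(2(1−ρ)) = 0.2934/(2·0.4583) = 0.32004

Final: 0.32004


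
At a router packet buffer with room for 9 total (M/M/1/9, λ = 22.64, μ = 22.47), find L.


ρ = 22.64/22.47 = 1.0076
L = ρ[1 − (K+1)ρ^K + Kρ^(K+1)] / [(1−ρ)(1−ρ^(K+1))]
Numerator: 1.0076·(1 − 10·1.070188 + 9·1.078285) = 0.002702
Denominator: (-0.007566)·(-0.078285) = 0.0005923
L = 0.002702/0.0005923 = 4.5622

Final: 4.5622


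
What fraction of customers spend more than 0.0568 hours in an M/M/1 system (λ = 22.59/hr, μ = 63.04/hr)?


W ~ Exponential(μ−λ) for M/M/1.
μ − λ = 63.04 − 22.59 = 40.4500
P(W > t) = e^{−(μ−λ)t} = e^{−2.2976} = 0.100504

Final: 0.100504


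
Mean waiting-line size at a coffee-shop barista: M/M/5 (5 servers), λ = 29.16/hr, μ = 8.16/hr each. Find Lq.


a = λ/μ = 3.5735; ρ = a/5 = 0.7147
P₀ = 0.023595
Lq = P₀·a^c·ρ / (c!·(1−ρ)²) = 0.023595·582.75607·0.7147/(120·0.08139)
= 1.00618

Final: 1.00618


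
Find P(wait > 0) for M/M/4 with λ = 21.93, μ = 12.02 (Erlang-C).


a = λ/μ = 1.8245; ρ = a/4 = 0.4561
P₀ = 0.157486 (from M/M/c formula)
C(c,a) = [a^c/(c!(1−ρ))]·P₀ = [11.07992/(24·0.5439)]·0.157486
= 0.84883·0.157486 = 0.133678

Final: 0.133678


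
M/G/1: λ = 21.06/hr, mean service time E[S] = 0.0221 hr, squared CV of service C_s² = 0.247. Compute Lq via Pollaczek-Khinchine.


ρ = λ·E[S] = 21.06·0.0221 = 0.4654
Lq = ρ²(1+C_s²)/(2(1−ρ)) = 0.2166·(1+0.247)/(2·0.5346)
= 0.2166·1.2470/1.0691 = 0.25266

Final: 0.25266


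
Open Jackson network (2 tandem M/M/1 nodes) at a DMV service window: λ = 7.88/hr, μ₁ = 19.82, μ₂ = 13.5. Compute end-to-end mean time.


Each node sees arrival rate λ = 7.88/hr (tandem ⇒ throughput preserved).
W₁ = 1/(μ₁−λ) = 1/(19.82−7.88) = 0.08375 hr
W₂ = 1/(μ₂−λ) = 1/(13.5−7.88) = 0.17794 hr
W_total = W₁ + W₂ = 0.08375 + 0.17794 = 0.26169 hr

Final: 0.26169 hr


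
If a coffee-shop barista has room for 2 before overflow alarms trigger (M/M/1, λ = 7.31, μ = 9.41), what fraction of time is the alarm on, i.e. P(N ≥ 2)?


ρ = 7.31/9.41 = 0.7768
P(N ≥ n) = ρ^n = 0.7768^2 = 0.603470

Final: 0.603470


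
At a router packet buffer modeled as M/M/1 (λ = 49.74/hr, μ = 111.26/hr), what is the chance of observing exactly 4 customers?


ρ = 49.74/111.26 = 0.4471
P_n = (1−ρ)·ρ^n = (1 − 0.4471)·0.4471^4 = 0.5529·0.039945 = 0.022087

Final: 0.022087


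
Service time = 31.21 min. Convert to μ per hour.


μ = 1/(service time) in consistent units.
1 hour = 60 min, so μ = 60/31.21 = 1.9225 per hour

Final: 1.9225 /hr


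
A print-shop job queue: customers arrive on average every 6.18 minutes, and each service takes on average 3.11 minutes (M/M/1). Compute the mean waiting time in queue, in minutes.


λ = 60/6.18 = 9.7087 /hr
μ = 60/3.11 = 19.2926 /hr
ρ = λ/μ = 9.7087/19.2926 = 0.5032
Wq = ρ/(μ−λ) = 0.5032/(19.2926−9.7087) = 0.05251 hr
In minutes: 0.05251·60 = 3.151 min

Final: 3.151 min


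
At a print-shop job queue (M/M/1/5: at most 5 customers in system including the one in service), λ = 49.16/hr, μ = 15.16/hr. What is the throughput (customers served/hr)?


ρ = 3.2427; P_K = (1−ρ)ρ^5/(1−ρ^6) = 0.692215
λ_eff = λ(1 − P_K) = 49.16·(1 − 0.692215) = 49.16·0.307785 = 15.1307 /hr

Final: 15.1307 /hr


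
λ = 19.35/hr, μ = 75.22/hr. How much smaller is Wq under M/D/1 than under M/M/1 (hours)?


ρ = 19.35/75.22 = 0.2572
Wq(M/M/1) = ρ/(μ−λ) = 0.2572/55.87 = 0.004604 hr
Wq(M/D/1) = ρ/(2(μ−λ)) = 0.002302 hr
Savings = 0.004604 − 0.002302 = 0.002302 hr

Final: 0.002302 hr


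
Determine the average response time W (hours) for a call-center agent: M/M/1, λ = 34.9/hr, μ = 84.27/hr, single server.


W = 1/(μ−λ) = 1/(84.27 − 34.9) = 1/49.37 = 0.02026 hr

Final: 0.02026 hr


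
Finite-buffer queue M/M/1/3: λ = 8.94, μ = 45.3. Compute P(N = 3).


ρ = λ/μ = 8.94/45.3 = 0.1974
P_K = (1−ρ)ρ^K/(1−ρ^(K+1)) = (0.8026·0.007686)/(1 − 0.001517)
= 0.006169/0.998483 = 0.006179

Final: 0.006179


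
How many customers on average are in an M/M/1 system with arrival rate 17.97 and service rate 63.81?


ρ = λ/μ = 17.97/63.81 = 0.2816
L = ρ/(1−ρ) = 0.2816/(1 − 0.2816) = 0.2816/0.7184 = 0.3920

Final: 0.3920


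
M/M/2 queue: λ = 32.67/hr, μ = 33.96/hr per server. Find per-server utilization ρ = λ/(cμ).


ρ = λ/(cμ) = 32.67/(2·33.96) = 32.67/67.92 = 0.4810

Final: 0.4810


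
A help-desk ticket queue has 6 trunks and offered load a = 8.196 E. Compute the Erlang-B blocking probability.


B(c,a) = (a^c/c!) / Σ_{k=0}^{c} a^k/k!
a^6/6! = 420.997195
Σ terms (k=0..6): 1.00000 + 8.19600 + 33.58721 + 91.76025 + 188.01676 + 308.19707 + 420.99719 = 1051.754480
B = 420.997195/1051.754480 = 0.400281

Final: 0.400281


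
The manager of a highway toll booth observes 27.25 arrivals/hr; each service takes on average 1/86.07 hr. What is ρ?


ρ = λ/μ = 27.25/86.07 = 0.3166

Final: 0.3166


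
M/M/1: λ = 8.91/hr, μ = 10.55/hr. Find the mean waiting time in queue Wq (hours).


ρ = 8.91/10.55 = 0.8445
Wq = ρ/(μ−λ) = 0.8445/(10.55 − 8.91) = 0.8445/1.64 = 0.5150 hr

Final: 0.5150 hr


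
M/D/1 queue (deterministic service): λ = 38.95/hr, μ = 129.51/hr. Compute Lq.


ρ = 38.95/129.51 = 0.3007
M/D/1: Lq = ρ²/(2(1−ρ)) = 0.09045/(2·0.6993) = 0.06468

Final: 0.06468


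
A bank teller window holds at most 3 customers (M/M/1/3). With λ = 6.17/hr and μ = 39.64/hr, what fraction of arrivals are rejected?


ρ = λ/μ = 6.17/39.64 = 0.1557
P_K = (1−ρ)ρ^K/(1−ρ^(K+1)) = (0.8443·0.003771)/(1 − 0.0005870)
= 0.003184/0.999413 = 0.003186

Final: 0.003186


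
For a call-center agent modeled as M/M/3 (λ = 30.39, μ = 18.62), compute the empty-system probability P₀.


a = λ/μ = 30.39/18.62 = 1.6321; ρ = a/c = 0.5440
Σ_{k=0}^{2} a^k/k! (terms k=0..2) = 1.00000 + 1.63212 + 1.33190 = 3.96402
Tail: a^3/(3!(1−ρ)) = 4.34763/(6·0.4560) = 1.58918
P₀ = 1/(3.96402 + 1.58918) = 1/5.55320 = 0.180076

Final: 0.180076


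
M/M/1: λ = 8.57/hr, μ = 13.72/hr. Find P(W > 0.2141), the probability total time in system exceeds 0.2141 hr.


W ~ Exponential(μ−λ) for M/M/1.
μ − λ = 13.72 − 8.57 = 5.1500
P(W > t) = e^{−(μ−λ)t} = e^{−1.1026} = 0.332002

Final: 0.332002


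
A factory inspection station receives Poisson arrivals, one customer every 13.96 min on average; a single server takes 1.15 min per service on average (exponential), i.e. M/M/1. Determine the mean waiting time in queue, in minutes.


λ = 60/13.96 = 4.2980 /hr
μ = 60/1.15 = 52.1739 /hr
ρ = λ/μ = 4.2980/52.1739 = 0.08238
Wq = ρ/(μ−λ) = 0.08238/(52.1739−4.2980) = 0.001721 hr
In minutes: 0.001721·60 = 0.1032 min

Final: 0.1032 min


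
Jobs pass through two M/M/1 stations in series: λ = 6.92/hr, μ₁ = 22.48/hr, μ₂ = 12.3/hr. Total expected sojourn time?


Each node sees arrival rate λ = 6.92/hr (tandem ⇒ throughput preserved).
W₁ = 1/(μ₁−λ) = 1/(22.48−6.92) = 0.06427 hr
W₂ = 1/(μ₂−λ) = 1/(12.3−6.92) = 0.18587 hr
W_total = W₁ + W₂ = 0.06427 + 0.18587 = 0.25014 hr

Final: 0.25014 hr


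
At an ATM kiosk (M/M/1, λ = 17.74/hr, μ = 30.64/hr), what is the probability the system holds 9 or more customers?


ρ = 17.74/30.64 = 0.5790
P(N ≥ n) = ρ^n = 0.5790^9 = 0.007311

Final: 0.007311


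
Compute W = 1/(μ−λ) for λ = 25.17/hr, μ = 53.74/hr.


W = 1/(μ−λ) = 1/(53.74 − 25.17) = 1/28.57 = 0.03500 hr

Final: 0.03500 hr


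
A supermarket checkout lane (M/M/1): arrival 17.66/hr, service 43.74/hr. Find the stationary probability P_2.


ρ = 17.66/43.74 = 0.4037
P_n = (1−ρ)·ρ^n = (1 − 0.4037)·0.4037^2 = 0.5963·0.163014 = 0.097197

Final: 0.097197


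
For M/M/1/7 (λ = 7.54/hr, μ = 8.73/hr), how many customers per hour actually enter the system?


ρ = 0.8637; P_K = (1−ρ)ρ^7/(1−ρ^8) = 0.070788
λ_eff = λ(1 − P_K) = 7.54·(1 − 0.070788) = 7.54·0.929212 = 7.0063 /hr

Final: 7.0063 /hr


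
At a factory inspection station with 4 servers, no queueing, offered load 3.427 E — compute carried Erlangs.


B(4,3.427) = 0.252571 (Erlang-B)
Carried load = a(1 − B) = 3.427·(1 − 0.252571) = 3.427·0.747429 = 2.5614 E

Final: 2.5614 Erlangs


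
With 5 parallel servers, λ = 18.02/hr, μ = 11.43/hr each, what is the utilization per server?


ρ = λ/(cμ) = 18.02/(5·11.43) = 18.02/57.15 = 0.3153

Final: 0.3153


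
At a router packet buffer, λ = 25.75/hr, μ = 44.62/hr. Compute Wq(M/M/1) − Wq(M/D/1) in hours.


ρ = 25.75/44.62 = 0.5771
Wq(M/M/1) = ρ/(μ−λ) = 0.5771/18.87 = 0.03058 hr
Wq(M/D/1) = ρ/(2(μ−λ)) = 0.01529 hr
Savings = 0.03058 − 0.01529 = 0.01529 hr

Final: 0.01529 hr


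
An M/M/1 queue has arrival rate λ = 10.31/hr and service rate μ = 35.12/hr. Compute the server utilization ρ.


ρ = λ/μ = 10.31/35.12 = 0.2936

Final: 0.2936


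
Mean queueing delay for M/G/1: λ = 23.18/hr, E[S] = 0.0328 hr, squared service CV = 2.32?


ρ = λ·E[S] = 23.18·0.0328 = 0.7603
E[S²] = E[S]²(1+C_s²) = 0.0328²·(1+2.32) = 0.003572
Wq = λ·E[S²]/(2(1−ρ)) = 23.18·0.003572/(2·0.2397) = 0.17271 hr

Final: 0.17271 hr


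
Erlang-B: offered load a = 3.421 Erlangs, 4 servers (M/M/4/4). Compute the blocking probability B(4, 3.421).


B(c,a) = (a^c/c!) / Σ_{k=0}^{c} a^k/k!
a^4/4! = 5.706910
Σ terms (k=0..4): 1.00000 + 3.42100 + 5.85162 + 6.67280 + 5.70691 = 22.652329
B = 5.706910/22.652329 = 0.251935

Final: 0.251935


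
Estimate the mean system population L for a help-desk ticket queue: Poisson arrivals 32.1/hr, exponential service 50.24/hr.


ρ = λ/μ = 32.1/50.24 = 0.6389
L = ρ/(1−ρ) = 0.6389/(1 − 0.6389) = 0.6389/0.3611 = 1.7696

Final: 1.7696


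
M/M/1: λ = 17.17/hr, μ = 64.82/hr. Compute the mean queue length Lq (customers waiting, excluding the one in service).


ρ = 17.17/64.82 = 0.2649
Lq = ρ²/(1−ρ) = 0.07017/0.7351 = 0.09545

Final: 0.09545


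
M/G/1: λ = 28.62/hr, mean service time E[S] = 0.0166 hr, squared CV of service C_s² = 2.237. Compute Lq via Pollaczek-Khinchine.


ρ = λ·E[S] = 28.62·0.0166 = 0.4751
Lq = ρ²(1+C_s²)/(2(1−ρ)) = 0.2257·(1+2.237)/(2·0.5249)
= 0.2257·3.2370/1.0498 = 0.69596

Final: 0.69596


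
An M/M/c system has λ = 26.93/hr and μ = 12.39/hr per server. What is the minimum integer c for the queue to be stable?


Stability requires cμ > λ ⇔ c > λ/μ.
λ/μ = 26.93/12.39 = 2.1735
Minimum integer c = ⌊2.1735⌋ + 1 = 3
Check: 3·12.39 = 37.17 > 26.93, while 2·12.39 = 24.78 ≤ 26.93

Final: 3 servers


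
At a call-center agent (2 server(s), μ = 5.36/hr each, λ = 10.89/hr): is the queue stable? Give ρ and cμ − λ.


Total capacity cμ = 2·5.36 = 10.72/hr
ρ = λ/(cμ) = 10.89/10.72 = 1.0159
Stable ⇔ ρ < 1: NO
Spare capacity = cμ − λ = 10.72 − 10.89 = -0.17/hr

Final: ρ = 1.0159; unstable; margin = -0.17/hr


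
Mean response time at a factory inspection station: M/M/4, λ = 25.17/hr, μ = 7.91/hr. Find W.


a = 3.1820; ρ = 0.7955; P₀ = 0.028165
Lq = P₀·a^c·ρ/(c!(1−ρ)²) = 2.28895
Wq = Lq/λ = 2.28895/25.17 = 0.09094 hr
W = Wq + 1/μ = 0.09094 + 0.12642 = 0.21736 hr

Final: 0.21736 hr


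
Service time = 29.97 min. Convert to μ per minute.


μ = 1/(service time) in consistent units.
1 minute = 1 min, so μ = 1/29.97 = 0.03337 per minute

Final: 0.03337 /min


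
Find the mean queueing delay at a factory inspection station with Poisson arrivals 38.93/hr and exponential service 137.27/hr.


ρ = 38.93/137.27 = 0.2836
Wq = ρ/(μ−λ) = 0.2836/(137.27 − 38.93) = 0.2836/98.34 = 0.002884 hr

Final: 0.002884 hr


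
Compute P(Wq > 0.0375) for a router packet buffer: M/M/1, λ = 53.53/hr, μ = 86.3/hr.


ρ = 53.53/86.3 = 0.6203
P(Wq > t) = ρ·e^{−(μ−λ)t} = 0.6203·e^{−1.2289}
= 0.6203·0.292622 = 0.181507

Final: 0.181507


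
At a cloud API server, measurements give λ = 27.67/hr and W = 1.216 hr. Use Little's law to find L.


L = λW = 27.67·1.216 = 33.6467

Final: 33.6467


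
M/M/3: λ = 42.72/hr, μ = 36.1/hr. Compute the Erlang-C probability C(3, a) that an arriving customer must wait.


a = λ/μ = 1.1834; ρ = a/3 = 0.3945
P₀ = 0.299429 (from M/M/c formula)
C(c,a) = [a^c/(c!(1−ρ))]·P₀ = [1.65719/(6·0.6055)]·0.299429
= 0.45612·0.299429 = 0.136575

Final: 0.136575


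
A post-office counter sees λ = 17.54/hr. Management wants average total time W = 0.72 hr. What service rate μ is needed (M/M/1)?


W = 1/(μ−λ) ⇒ μ − λ = 1/W = 1/0.72 = 1.3889
μ = λ + 1/W = 17.54 + 1.3889 = 18.9289 per hr

Final: 18.9289 /hr


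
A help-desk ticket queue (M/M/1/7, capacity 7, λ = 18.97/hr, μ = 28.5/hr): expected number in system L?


ρ = 18.97/28.5 = 0.6656
L = ρ[1 − (K+1)ρ^K + Kρ^(K+1)] / [(1−ρ)(1−ρ^(K+1))]
Numerator: 0.6656·(1 − 8·0.057884 + 7·0.038528) = 0.536902
Denominator: (0.3344)·(0.961472) = 0.321503
L = 0.536902/0.321503 = 1.6700

Final: 1.6700


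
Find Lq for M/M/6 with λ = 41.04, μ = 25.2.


a = λ/μ = 1.6286; ρ = a/6 = 0.2714
P₀ = 0.196128
Lq = P₀·a^c·ρ / (c!·(1−ρ)²) = 0.196128·18.65696·0.2714/(720·0.53082)
= 0.002599

Final: 0.002599


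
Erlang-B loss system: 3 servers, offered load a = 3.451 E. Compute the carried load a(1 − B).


B(3,3.451) = 0.396966 (Erlang-B)
Carried load = a(1 − B) = 3.451·(1 − 0.396966) = 3.451·0.603034 = 2.0811 E

Final: 2.0811 Erlangs


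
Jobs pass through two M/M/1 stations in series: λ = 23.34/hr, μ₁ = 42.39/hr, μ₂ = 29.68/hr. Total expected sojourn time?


Each node sees arrival rate λ = 23.34/hr (tandem ⇒ throughput preserved).
W₁ = 1/(μ₁−λ) = 1/(42.39−23.34) = 0.05249 hr
W₂ = 1/(μ₂−λ) = 1/(29.68−23.34) = 0.15773 hr
W_total = W₁ + W₂ = 0.05249 + 0.15773 = 0.21022 hr

Final: 0.21022 hr


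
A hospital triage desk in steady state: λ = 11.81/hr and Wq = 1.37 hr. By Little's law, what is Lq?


Lq = λWq = 11.81·1.37 = 16.1797

Final: 16.1797


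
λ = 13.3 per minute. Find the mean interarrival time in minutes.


Mean interarrival time = 1/λ = 1/13.3 minute = 0.07519 minute
In minutes: 0.07519 × 1 = 0.07519 min

Final: 0.07519 min


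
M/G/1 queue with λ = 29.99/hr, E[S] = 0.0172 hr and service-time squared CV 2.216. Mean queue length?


ρ = λ·E[S] = 29.99·0.0172 = 0.5158
Lq = ρ²(1+C_s²)/(2(1−ρ)) = 0.2661·(1+2.216)/(2·0.4842)
= 0.2661·3.2160/0.9683 = 0.88368

Final: 0.88368


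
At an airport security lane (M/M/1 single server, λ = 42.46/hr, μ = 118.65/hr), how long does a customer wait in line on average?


ρ = 42.46/118.65 = 0.3579
Wq = ρ/(μ−λ) = 0.3579/(118.65 − 42.46) = 0.3579/76.19 = 0.004697 hr

Final: 0.004697 hr


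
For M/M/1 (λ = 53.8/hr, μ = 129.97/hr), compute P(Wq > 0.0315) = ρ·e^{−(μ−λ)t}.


ρ = 53.8/129.97 = 0.4139
P(Wq > t) = ρ·e^{−(μ−λ)t} = 0.4139·e^{−2.3994}
= 0.4139·0.090776 = 0.037576

Final: 0.037576


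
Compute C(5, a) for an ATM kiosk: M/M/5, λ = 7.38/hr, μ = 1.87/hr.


a = λ/μ = 3.9465; ρ = a/5 = 0.7893
P₀ = 0.014094 (from M/M/c formula)
C(c,a) = [a^c/(c!(1−ρ))]·P₀ = [957.35669/(120·0.2107)]·0.014094
= 37.86500·0.014094 = 0.533677

Final: 0.533677


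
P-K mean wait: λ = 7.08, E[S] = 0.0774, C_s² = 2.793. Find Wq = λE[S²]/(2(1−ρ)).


ρ = λ·E[S] = 7.08·0.0774 = 0.5480
E[S²] = E[S]²(1+C_s²) = 0.0774²·(1+2.793) = 0.022723
Wq = λ·E[S²]/(2(1−ρ)) = 7.08·0.022723/(2·0.4520) = 0.17796 hr

Final: 0.17796 hr


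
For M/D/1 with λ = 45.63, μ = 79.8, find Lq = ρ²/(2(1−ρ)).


ρ = 45.63/79.8 = 0.5718
M/D/1: Lq = ρ²/(2(1−ρ)) = 0.3270/(2·0.4282) = 0.38179

Final: 0.38179


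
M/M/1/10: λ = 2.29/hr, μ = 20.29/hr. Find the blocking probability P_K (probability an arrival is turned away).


ρ = λ/μ = 2.29/20.29 = 0.1129
P_K = (1−ρ)ρ^K/(1−ρ^(K+1)) = (0.8871·3.354e-10)/(1 − 3.785e-11)
= 2.975e-10/1.000000 = 2.975e-10

Final: 2.975e-10


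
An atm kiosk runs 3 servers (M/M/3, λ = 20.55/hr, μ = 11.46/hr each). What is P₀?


a = λ/μ = 20.55/11.46 = 1.7932; ρ = a/c = 0.5977
Σ_{k=0}^{2} a^k/k! (terms k=0..2) = 1.00000 + 1.79319 + 1.60777 = 4.40097
Tail: a^3/(3!(1−ρ)) = 5.76609/(6·0.4023) = 2.38899
P₀ = 1/(4.40097 + 2.38899) = 1/6.78995 = 0.147276

Final: 0.147276


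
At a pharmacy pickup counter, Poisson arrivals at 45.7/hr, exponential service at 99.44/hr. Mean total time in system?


W = 1/(μ−λ) = 1/(99.44 − 45.7) = 1/53.74 = 0.01861 hr

Final: 0.01861 hr


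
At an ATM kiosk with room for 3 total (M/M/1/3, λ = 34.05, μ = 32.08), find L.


ρ = 34.05/32.08 = 1.0614
L = ρ[1 − (K+1)ρ^K + Kρ^(K+1)] / [(1−ρ)(1−ρ^(K+1))]
Numerator: 1.0614·(1 − 4·1.195772 + 3·1.269203) = 0.026028
Denominator: (-0.06141)·(-0.269203) = 0.016531
L = 0.026028/0.016531 = 1.5744

Final: 1.5744


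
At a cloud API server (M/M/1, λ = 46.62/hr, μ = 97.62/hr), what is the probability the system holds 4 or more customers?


ρ = 46.62/97.62 = 0.4776
P(N ≥ n) = ρ^n = 0.4776^4 = 0.052016

Final: 0.052016


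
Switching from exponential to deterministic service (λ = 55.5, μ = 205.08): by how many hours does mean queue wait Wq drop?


ρ = 55.5/205.08 = 0.2706
Wq(M/M/1) = ρ/(μ−λ) = 0.2706/149.58 = 0.001809 hr
Wq(M/D/1) = ρ/(2(μ−λ)) = 0.0009046 hr
Savings = 0.001809 − 0.0009046 = 0.0009046 hr

Final: 0.0009046 hr


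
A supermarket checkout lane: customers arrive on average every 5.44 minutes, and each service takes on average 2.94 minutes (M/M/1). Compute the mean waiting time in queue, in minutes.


λ = 60/5.44 = 11.0294 /hr
μ = 60/2.94 = 20.4082 /hr
ρ = λ/μ = 11.0294/20.4082 = 0.5404
Wq = ρ/(μ−λ) = 0.5404/(20.4082−11.0294) = 0.05762 hr
In minutes: 0.05762·60 = 3.457 min

Final: 3.457 min


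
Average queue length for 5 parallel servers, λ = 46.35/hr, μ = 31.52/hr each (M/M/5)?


a = λ/μ = 1.4705; ρ = a/5 = 0.2941
P₀ = 0.229483
Lq = P₀·a^c·ρ / (c!·(1−ρ)²) = 0.229483·6.87571·0.2941/(120·0.49830)
= 0.007761

Final: 0.007761


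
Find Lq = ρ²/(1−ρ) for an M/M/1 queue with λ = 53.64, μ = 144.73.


ρ = 53.64/144.73 = 0.3706
Lq = ρ²/(1−ρ) = 0.1374/0.6294 = 0.2182

Final: 0.2182


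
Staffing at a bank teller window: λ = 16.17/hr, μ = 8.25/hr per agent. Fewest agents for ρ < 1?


Stability requires cμ > λ ⇔ c > λ/μ.
λ/μ = 16.17/8.25 = 1.9600
Minimum integer c = ⌊1.9600⌋ + 1 = 2
Check: 2·8.25 = 16.50 > 16.17, while 1·8.25 = 8.25 ≤ 16.17

Final: 2 servers


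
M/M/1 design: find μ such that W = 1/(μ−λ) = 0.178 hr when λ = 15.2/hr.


W = 1/(μ−λ) ⇒ μ − λ = 1/W = 1/0.178 = 5.6180
μ = λ + 1/W = 15.2 + 5.6180 = 20.8180 per hr

Final: 20.8180 /hr


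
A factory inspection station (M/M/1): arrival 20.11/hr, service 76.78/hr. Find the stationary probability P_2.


ρ = 20.11/76.78 = 0.2619
P_n = (1−ρ)·ρ^n = (1 − 0.2619)·0.2619^2 = 0.7381·0.068601 = 0.050633

Final: 0.050633


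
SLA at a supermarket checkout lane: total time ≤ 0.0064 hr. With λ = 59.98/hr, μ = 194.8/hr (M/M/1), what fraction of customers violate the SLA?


W ~ Exponential(μ−λ) for M/M/1.
μ − λ = 194.8 − 59.98 = 134.8200
P(W > t) = e^{−(μ−λ)t} = e^{−0.8628} = 0.421959

Final: 0.421959


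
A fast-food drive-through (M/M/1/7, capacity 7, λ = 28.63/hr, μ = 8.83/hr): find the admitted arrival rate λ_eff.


ρ = 3.2424; P_K = (1−ρ)ρ^7/(1−ρ^8) = 0.691639
λ_eff = λ(1 − P_K) = 28.63·(1 − 0.691639) = 28.63·0.308361 = 8.8284 /hr

Final: 8.8284 /hr


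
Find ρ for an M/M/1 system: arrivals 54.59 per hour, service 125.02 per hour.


ρ = λ/μ = 54.59/125.02 = 0.4367

Final: 0.4367


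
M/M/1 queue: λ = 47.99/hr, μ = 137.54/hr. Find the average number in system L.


ρ = λ/μ = 47.99/137.54 = 0.3489
L = ρ/(1−ρ) = 0.3489/(1 − 0.3489) = 0.3489/0.6511 = 0.5359

Final: 0.5359


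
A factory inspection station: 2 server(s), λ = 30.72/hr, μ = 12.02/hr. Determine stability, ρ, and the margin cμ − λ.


Total capacity cμ = 2·12.02 = 24.04/hr
ρ = λ/(cμ) = 30.72/24.04 = 1.2779
Stable ⇔ ρ < 1: NO
Spare capacity = cμ − λ = 24.04 − 30.72 = -6.68/hr

Final: ρ = 1.2779; unstable; margin = -6.68/hr


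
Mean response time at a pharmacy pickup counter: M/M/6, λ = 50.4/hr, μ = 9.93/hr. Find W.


a = 5.0755; ρ = 0.8459; P₀ = 0.003991
Lq = P₀·a^c·ρ/(c!(1−ρ)²) = 3.37652
Wq = Lq/λ = 3.37652/50.4 = 0.06699 hr
W = Wq + 1/μ = 0.06699 + 0.10070 = 0.16770 hr

Final: 0.16770 hr


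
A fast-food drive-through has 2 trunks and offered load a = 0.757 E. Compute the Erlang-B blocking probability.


B(c,a) = (a^c/c!) / Σ_{k=0}^{c} a^k/k!
a^2/2! = 0.286525
Σ terms (k=0..2): 1.00000 + 0.75700 + 0.28652 = 2.043525
B = 0.286525/2.043525 = 0.140211

Final: 0.140211


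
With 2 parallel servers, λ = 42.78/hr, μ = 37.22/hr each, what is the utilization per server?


ρ = λ/(cμ) = 42.78/(2·37.22) = 42.78/74.44 = 0.5747

Final: 0.5747


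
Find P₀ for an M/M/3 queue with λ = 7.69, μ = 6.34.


a = λ/μ = 7.69/6.34 = 1.2129; ρ = a/c = 0.4043
Σ_{k=0}^{2} a^k/k! (terms k=0..2) = 1.00000 + 1.21293 + 0.73560 = 2.94854
Tail: a^3/(3!(1−ρ)) = 1.78448/(6·0.5957) = 0.49928
P₀ = 1/(2.94854 + 0.49928) = 1/3.44781 = 0.290039

Final: 0.290039


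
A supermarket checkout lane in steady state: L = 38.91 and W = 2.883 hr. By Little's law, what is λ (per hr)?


λ = L/W = 38.91/2.883 = 13.4964 /hr

Final: 13.4964 /hr


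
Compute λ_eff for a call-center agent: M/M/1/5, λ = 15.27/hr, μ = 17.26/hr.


ρ = 0.8847; P_K = (1−ρ)ρ^5/(1−ρ^6) = 0.120056
λ_eff = λ(1 − P_K) = 15.27·(1 − 0.120056) = 15.27·0.879944 = 13.4367 /hr

Final: 13.4367 /hr


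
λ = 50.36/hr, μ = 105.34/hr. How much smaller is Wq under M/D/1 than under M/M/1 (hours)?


ρ = 50.36/105.34 = 0.4781
Wq(M/M/1) = ρ/(μ−λ) = 0.4781/54.98 = 0.008695 hr
Wq(M/D/1) = ρ/(2(μ−λ)) = 0.004348 hr
Savings = 0.008695 − 0.004348 = 0.004348 hr

Final: 0.004348 hr


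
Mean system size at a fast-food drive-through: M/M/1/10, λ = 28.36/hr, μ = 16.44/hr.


ρ = 28.36/16.44 = 1.7251
L = ρ[1 − (K+1)ρ^K + Kρ^(K+1)] / [(1−ρ)(1−ρ^(K+1))]
Numerator: 1.7251·(1 − 11·233.369520 + 10·402.576617) = 2518.073796
Denominator: (-0.7251)·(-401.576617) = 291.167474
L = 2518.073796/291.167474 = 8.6482

Final: 8.6482


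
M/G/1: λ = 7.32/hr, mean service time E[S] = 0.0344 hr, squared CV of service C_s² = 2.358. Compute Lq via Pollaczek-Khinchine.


ρ = λ·E[S] = 7.32·0.0344 = 0.2518
Lq = ρ²(1+C_s²)/(2(1−ρ)) = 0.06341·(1+2.358)/(2·0.7482)
= 0.06341·3.3580/1.4964 = 0.14229

Final: 0.14229


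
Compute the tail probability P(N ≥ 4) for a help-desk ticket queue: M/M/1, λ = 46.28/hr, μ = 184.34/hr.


ρ = 46.28/184.34 = 0.2511
P(N ≥ n) = ρ^n = 0.2511^4 = 0.003973

Final: 0.003973


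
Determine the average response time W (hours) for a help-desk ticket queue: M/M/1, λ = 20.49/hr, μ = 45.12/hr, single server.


W = 1/(μ−λ) = 1/(45.12 − 20.49) = 1/24.63 = 0.04060 hr

Final: 0.04060 hr


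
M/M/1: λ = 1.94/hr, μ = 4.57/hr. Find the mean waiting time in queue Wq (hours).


ρ = 1.94/4.57 = 0.4245
Wq = ρ/(μ−λ) = 0.4245/(4.57 − 1.94) = 0.4245/2.63 = 0.1614 hr

Final: 0.1614 hr


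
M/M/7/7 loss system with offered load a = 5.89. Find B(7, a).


B(c,a) = (a^c/c!) / Σ_{k=0}^{c} a^k/k!
a^7/7! = 48.795135
Σ terms (k=0..7): 1.00000 + 5.89000 + 17.34605 + 34.05608 + 50.14758 + 59.07384 + 57.99082 + 48.79514 = 274.299505
B = 48.795135/274.299505 = 0.177890

Final: 0.177890


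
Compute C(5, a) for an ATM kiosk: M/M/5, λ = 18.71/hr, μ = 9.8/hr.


a = λ/μ = 1.9092; ρ = a/5 = 0.3818
P₀ = 0.147340 (from M/M/c formula)
C(c,a) = [a^c/(c!(1−ρ))]·P₀ = [25.36522/(120·0.6182)]·0.147340
= 0.34194·0.147340 = 0.050382

Final: 0.050382


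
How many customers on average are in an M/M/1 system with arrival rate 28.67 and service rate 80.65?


ρ = λ/μ = 28.67/80.65 = 0.3555
L = ρ/(1−ρ) = 0.3555/(1 − 0.3555) = 0.3555/0.6445 = 0.5516

Final: 0.5516


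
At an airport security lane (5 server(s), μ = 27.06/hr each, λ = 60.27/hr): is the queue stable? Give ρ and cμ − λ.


Total capacity cμ = 5·27.06 = 135.30/hr
ρ = λ/(cμ) = 60.27/135.30 = 0.4455
Stable ⇔ ρ < 1: YES
Spare capacity = cμ − λ = 135.30 − 60.27 = 75.03/hr

Final: ρ = 0.4455; stable; margin = 75.03/hr


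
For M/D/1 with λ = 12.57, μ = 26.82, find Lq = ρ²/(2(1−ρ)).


ρ = 12.57/26.82 = 0.4687
M/D/1: Lq = ρ²/(2(1−ρ)) = 0.2197/(2·0.5313) = 0.20671

Final: 0.20671


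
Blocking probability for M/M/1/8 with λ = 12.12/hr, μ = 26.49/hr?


ρ = λ/μ = 12.12/26.49 = 0.4575
P_K = (1−ρ)ρ^K/(1−ρ^(K+1)) = (0.5425·0.001920)/(1 − 0.0008786)
= 0.001042/0.999121 = 0.001043

Final: 0.001043


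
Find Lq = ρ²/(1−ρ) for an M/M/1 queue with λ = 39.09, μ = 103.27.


ρ = 39.09/103.27 = 0.3785
Lq = ρ²/(1−ρ) = 0.1433/0.6215 = 0.2305

Final: 0.2305


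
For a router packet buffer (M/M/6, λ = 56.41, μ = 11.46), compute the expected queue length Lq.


a = λ/μ = 4.9223; ρ = a/6 = 0.8204
P₀ = 0.005090
Lq = P₀·a^c·ρ / (c!·(1−ρ)²) = 0.005090·14224.23414·0.8204/(720·0.03226)
= 2.55742

Final: 2.55742


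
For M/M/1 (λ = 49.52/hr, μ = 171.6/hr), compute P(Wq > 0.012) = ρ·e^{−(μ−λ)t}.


ρ = 49.52/171.6 = 0.2886
P(Wq > t) = ρ·e^{−(μ−λ)t} = 0.2886·e^{−1.4650}
= 0.2886·0.231087 = 0.066687

Final: 0.066687


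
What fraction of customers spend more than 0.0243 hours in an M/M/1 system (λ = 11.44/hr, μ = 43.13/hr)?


W ~ Exponential(μ−λ) for M/M/1.
μ − λ = 43.13 − 11.44 = 31.6900
P(W > t) = e^{−(μ−λ)t} = e^{−0.7701} = 0.462982

Final: 0.462982


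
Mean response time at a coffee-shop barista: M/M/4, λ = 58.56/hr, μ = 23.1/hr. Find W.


a = 2.5351; ρ = 0.6338; P₀ = 0.070609
Lq = P₀·a^c·ρ/(c!(1−ρ)²) = 0.57414
Wq = Lq/λ = 0.57414/58.56 = 0.009804 hr
W = Wq + 1/μ = 0.009804 + 0.04329 = 0.05309 hr

Final: 0.05309 hr


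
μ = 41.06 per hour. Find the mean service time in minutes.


Mean service time = 1/μ = 1/41.06 hour = 0.02435 hour
In minutes: 0.02435 × 60 = 1.4613 min

Final: 1.4613 min


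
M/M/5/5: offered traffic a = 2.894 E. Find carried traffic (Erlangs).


B(5,2.894) = 0.101081 (Erlang-B)
Carried load = a(1 − B) = 2.894·(1 − 0.101081) = 2.894·0.898919 = 2.6015 E

Final: 2.6015 Erlangs


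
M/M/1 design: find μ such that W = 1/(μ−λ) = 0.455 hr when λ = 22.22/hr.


W = 1/(μ−λ) ⇒ μ − λ = 1/W = 1/0.455 = 2.1978
μ = λ + 1/W = 22.22 + 2.1978 = 24.4178 per hr

Final: 24.4178 /hr


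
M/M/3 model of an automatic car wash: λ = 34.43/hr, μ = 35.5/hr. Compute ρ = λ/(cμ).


ρ = λ/(cμ) = 34.43/(3·35.5) = 34.43/106.50 = 0.3233

Final: 0.3233


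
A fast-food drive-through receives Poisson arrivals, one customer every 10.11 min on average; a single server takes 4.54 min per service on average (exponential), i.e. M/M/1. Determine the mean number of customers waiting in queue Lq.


λ = 60/10.11 = 5.9347 /hr
μ = 60/4.54 = 13.2159 /hr
ρ = λ/μ = 5.9347/13.2159 = 0.4491
Lq = ρ²/(1−ρ) = 0.2017/0.5509 = 0.3660

Final: 0.3660


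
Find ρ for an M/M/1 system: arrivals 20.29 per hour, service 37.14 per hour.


ρ = λ/μ = 20.29/37.14 = 0.5463

Final: 0.5463


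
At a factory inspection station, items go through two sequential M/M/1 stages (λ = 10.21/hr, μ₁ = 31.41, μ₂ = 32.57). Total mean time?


Each node sees arrival rate λ = 10.21/hr (tandem ⇒ throughput preserved).
W₁ = 1/(μ₁−λ) = 1/(31.41−10.21) = 0.04717 hr
W₂ = 1/(μ₂−λ) = 1/(32.57−10.21) = 0.04472 hr
W_total = W₁ + W₂ = 0.04717 + 0.04472 = 0.09189 hr

Final: 0.09189 hr


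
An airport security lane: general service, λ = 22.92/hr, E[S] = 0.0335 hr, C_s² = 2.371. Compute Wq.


ρ = λ·E[S] = 22.92·0.0335 = 0.7678
E[S²] = E[S]²(1+C_s²) = 0.0335²·(1+2.371) = 0.003783
Wq = λ·E[S²]/(2(1−ρ)) = 22.92·0.003783/(2·0.2322) = 0.18673 hr

Final: 0.18673 hr


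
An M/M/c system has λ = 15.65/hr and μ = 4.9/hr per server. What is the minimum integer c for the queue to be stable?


Stability requires cμ > λ ⇔ c > λ/μ.
λ/μ = 15.65/4.9 = 3.1939
Minimum integer c = ⌊3.1939⌋ + 1 = 4
Check: 4·4.9 = 19.60 > 15.65, while 3·4.9 = 14.70 ≤ 15.65

Final: 4 servers


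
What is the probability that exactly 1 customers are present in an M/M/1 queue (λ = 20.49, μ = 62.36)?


ρ = 20.49/62.36 = 0.3286
P_n = (1−ρ)·ρ^n = (1 − 0.3286)·0.3286^1 = 0.6714·0.328576 = 0.220614

Final: 0.220614


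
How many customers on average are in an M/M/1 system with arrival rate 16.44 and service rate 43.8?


ρ = λ/μ = 16.44/43.8 = 0.3753
L = ρ/(1−ρ) = 0.3753/(1 − 0.3753) = 0.3753/0.6247 = 0.6009

Final: 0.6009


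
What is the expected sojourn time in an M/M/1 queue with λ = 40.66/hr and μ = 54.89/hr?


W = 1/(μ−λ) = 1/(54.89 − 40.66) = 1/14.23 = 0.07027 hr

Final: 0.07027 hr


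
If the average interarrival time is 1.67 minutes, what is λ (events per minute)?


λ = 1/(interarrival time) in consistent units.
1 minute = 1 min, so λ = 1/1.67 = 0.5988 per minute

Final: 0.5988 /min
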